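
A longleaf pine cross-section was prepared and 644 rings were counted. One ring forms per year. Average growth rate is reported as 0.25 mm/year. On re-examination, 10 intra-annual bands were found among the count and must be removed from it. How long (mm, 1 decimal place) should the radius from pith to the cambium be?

158.5 mm

True ring count = 644 − 10 = 634.
Predicted length = 0.25 mm/year × 634 years = 158.5 mm.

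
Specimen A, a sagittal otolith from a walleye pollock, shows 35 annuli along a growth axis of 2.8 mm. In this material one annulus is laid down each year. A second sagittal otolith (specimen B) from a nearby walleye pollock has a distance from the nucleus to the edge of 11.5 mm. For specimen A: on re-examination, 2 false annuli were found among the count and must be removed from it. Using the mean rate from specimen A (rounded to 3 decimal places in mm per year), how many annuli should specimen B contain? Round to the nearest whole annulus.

135 annuli

Specimen A: adjusted count: 35 − 2 = 33 annuli.
A: Mean rate = 2.8 mm / 33 years ≈ 0.085 mm per year.
For B, 11.5 / 0.085 = 135.29 years ≈ 135 annuli.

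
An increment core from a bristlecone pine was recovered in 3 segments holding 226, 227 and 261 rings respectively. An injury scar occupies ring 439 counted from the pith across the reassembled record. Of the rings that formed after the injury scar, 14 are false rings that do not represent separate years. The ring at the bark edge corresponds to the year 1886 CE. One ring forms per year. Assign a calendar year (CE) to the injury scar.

1625 CE

Total rings = 226 + 227 + 261 = 714.
The injury scar sits at ring 439 from the pith, so 714 − 439 = 275 rings formed after it.
Excluding 14 false rings: 275 − 14 = 261.
Counting back 261 years from 1886 CE places the injury scar in 1886 − 261 = 1625 CE.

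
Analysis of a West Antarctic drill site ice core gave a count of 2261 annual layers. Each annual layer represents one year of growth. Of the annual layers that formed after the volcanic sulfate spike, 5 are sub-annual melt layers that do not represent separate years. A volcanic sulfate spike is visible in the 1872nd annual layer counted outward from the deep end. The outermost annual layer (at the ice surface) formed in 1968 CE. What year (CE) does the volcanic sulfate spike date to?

1584 CE

Between annual layer 1872 and the ice surface there are 2261 − 1872 = 389 annual layers.
389 − 5 false = 384 true annual layers after the volcanic sulfate spike.
1968 − 384 = 1584 CE.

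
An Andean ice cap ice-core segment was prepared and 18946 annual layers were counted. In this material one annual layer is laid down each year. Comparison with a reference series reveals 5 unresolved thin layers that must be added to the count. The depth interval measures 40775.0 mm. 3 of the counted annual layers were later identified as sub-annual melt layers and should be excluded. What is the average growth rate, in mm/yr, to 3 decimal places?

2.152 mm/yr

Adjusted count: 18946 − 3 + 5 = 18948 annual layers.
40775.0 mm over 18948 years gives 40775.0 / 18948 ≈ 2.152 mm/yr.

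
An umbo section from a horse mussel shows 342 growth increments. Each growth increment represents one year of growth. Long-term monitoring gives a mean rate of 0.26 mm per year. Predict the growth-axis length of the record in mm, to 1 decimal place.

The record spans 342 years at 0.26 mm per year.
Predicted length = 0.26 mm/year × 342 years = 88.9 mm.

88.9 mm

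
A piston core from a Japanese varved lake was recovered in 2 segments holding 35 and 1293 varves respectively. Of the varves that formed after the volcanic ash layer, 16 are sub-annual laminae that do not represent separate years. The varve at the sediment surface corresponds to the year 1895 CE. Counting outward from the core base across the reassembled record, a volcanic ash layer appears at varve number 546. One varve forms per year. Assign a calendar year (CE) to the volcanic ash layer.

1129 CE

Total varves = 35 + 1293 = 1328.
The volcanic ash layer sits at varve 546 from the core base, so 1328 − 546 = 782 varves formed after it.
Excluding 16 false varves: 782 − 16 = 766.
1895 − 766 = 1129 CE.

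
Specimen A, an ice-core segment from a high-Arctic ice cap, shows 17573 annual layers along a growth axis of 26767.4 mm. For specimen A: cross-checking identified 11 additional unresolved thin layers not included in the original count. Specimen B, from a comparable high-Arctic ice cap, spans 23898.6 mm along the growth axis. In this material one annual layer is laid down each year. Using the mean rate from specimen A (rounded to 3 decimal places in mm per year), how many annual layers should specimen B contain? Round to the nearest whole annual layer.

Specimen A: adjusted count: 17573 + 11 = 17584 annual layers.
A: Mean rate = 26767.4 mm / 17584 years ≈ 1.522 mm per year.
Specimen B: 23898.6 mm / 1.522 mm per year = 15702.10 years ≈ 15702 annual layers.

15702 annual layers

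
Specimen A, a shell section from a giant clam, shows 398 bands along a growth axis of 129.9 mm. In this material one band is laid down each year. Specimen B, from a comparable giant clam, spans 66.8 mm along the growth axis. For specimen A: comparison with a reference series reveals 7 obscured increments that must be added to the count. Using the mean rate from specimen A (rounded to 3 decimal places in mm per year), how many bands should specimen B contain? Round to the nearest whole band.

Specimen A: correcting the raw count gives 398 + 7 = 405 true bands.
A: Mean rate = 129.9 mm / 405 years ≈ 0.321 mm/year.
For B, 66.8 / 0.321 = 208.10 years ≈ 208 bands.

208 bands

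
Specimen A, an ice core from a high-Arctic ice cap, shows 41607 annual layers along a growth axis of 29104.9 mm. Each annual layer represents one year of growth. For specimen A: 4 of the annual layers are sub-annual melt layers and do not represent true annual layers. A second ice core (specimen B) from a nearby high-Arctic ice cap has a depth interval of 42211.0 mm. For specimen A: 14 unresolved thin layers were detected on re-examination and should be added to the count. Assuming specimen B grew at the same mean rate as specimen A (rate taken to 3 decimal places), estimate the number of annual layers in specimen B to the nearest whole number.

Specimen A: true annual layer count = 41607 − 4 + 14 = 41617.
A: Mean rate = 29104.9 mm / 41617 years ≈ 0.699 mm/year.
For B, 42211.0 / 0.699 = 60387.70 years ≈ 60388 annual layers.

60388 annual layers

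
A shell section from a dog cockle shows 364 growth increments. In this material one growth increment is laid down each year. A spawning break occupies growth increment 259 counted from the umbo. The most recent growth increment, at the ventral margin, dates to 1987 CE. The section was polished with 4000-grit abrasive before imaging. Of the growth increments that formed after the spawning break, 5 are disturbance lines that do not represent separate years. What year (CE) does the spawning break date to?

1887 CE

364 − 259 = 105 growth increments lie beyond the spawning break toward the ventral margin.
Removing the 5 false growth increments leaves 105 − 5 = 100 true growth increments beyond the spawning break.
1987 − 100 = 1887 CE.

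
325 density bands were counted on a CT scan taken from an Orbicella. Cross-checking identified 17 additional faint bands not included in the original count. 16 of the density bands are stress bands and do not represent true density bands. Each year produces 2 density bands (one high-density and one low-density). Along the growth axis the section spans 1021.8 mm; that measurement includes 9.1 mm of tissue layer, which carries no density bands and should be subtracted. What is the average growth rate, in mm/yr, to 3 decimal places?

6.213 mm/yr

After corrections the count is 325 − 16 + 17 = 326 density bands.
With 2 density bands per year, 326 / 2 = 163 years.
The growth record spans 1021.8 − 9.1 = 1012.7 mm.
Mean rate = 1012.7 mm / 163 years ≈ 6.213 mm/yr.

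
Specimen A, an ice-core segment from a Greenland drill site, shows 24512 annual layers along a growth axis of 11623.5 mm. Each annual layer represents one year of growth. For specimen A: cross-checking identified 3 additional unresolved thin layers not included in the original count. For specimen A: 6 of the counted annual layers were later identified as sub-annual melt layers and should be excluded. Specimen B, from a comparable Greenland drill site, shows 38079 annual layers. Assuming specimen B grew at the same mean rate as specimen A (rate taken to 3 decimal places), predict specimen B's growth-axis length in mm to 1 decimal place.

Specimen A: adjusted count: 24512 − 6 + 3 = 24509 annual layers.
A: 11623.5 mm over 24509 years gives 11623.5 / 24509 ≈ 0.474 mm/year.
B's length ≈ 0.474 × 38079 = 18049.4 mm.

18049.4 mm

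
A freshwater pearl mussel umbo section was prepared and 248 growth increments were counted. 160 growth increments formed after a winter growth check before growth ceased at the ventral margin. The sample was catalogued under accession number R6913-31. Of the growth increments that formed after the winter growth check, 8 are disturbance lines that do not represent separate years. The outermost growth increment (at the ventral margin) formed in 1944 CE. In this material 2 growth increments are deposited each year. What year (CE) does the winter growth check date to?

There are 160 growth increments younger than the winter growth check.
160 − 8 false = 152 true growth increments after the winter growth check.
Dividing by 2 growth increments per year: 152 / 2 = 76 years.
1944 − 76 = 1868 CE.

1868 CE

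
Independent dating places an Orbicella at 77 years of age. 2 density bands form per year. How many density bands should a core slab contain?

154 density bands

Expected density bands: 77 × 2 = 154.
So 154 density bands should be present.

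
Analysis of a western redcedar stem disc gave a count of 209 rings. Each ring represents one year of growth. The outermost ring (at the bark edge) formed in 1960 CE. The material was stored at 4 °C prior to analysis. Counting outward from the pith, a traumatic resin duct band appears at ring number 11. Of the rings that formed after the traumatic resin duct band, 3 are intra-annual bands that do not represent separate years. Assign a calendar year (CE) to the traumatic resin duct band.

1765 CE

The traumatic resin duct band sits at ring 11 from the pith, so 209 − 11 = 198 rings formed after it.
Excluding 3 false rings: 198 − 3 = 195.
Counting back 195 years from 1960 CE places the traumatic resin duct band in 1960 − 195 = 1765 CE.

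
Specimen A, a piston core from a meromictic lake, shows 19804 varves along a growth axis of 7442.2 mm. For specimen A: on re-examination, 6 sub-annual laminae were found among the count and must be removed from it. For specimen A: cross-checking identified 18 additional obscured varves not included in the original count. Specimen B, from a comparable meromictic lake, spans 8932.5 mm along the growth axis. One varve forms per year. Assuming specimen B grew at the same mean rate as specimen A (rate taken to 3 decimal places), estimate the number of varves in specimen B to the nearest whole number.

Specimen A: after corrections the count is 19804 − 6 + 18 = 19816 varves.
A: 7442.2 mm over 19816 years gives 7442.2 / 19816 ≈ 0.376 mm/yr.
B spans 8932.5 / 0.376 = 23756.65 years ≈ 23757 varves.

23757 varves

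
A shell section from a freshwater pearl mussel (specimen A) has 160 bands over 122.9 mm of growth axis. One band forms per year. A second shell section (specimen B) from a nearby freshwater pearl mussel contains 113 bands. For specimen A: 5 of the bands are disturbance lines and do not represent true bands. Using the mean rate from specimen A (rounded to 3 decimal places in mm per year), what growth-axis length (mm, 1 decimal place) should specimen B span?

89.6 mm

Specimen A: after corrections the count is 160 − 5 = 155 bands.
A: Extension rate ≈ 122.9 / 155 = 0.793 mm per year.
For B, 0.793 mm/year × 113 years = 89.6 mm.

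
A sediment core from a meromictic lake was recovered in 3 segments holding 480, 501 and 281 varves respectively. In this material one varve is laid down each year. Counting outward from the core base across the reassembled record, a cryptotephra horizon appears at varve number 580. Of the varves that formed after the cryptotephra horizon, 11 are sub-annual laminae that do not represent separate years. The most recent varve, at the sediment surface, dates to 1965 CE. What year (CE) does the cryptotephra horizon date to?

1294 CE

Total varves = 480 + 501 + 281 = 1262.
The cryptotephra horizon sits at varve 580 from the core base, so 1262 − 580 = 682 varves formed after it.
Excluding 11 false varves: 682 − 11 = 671.
Counting back 671 years from 1965 CE places the cryptotephra horizon in 1965 − 671 = 1294 CE.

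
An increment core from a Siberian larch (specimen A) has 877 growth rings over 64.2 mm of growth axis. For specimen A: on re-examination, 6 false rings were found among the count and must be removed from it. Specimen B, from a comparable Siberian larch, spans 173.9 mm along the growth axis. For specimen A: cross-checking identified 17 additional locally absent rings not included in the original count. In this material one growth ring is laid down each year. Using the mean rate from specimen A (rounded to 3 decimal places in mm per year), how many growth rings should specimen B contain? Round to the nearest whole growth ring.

Specimen A: adjusted count: 877 − 6 + 17 = 888 growth rings.
A: Mean rate = 64.2 mm / 888 years ≈ 0.072 mm/yr.
For B, 173.9 / 0.072 = 2415.28 years ≈ 2415 growth rings.

2415 growth rings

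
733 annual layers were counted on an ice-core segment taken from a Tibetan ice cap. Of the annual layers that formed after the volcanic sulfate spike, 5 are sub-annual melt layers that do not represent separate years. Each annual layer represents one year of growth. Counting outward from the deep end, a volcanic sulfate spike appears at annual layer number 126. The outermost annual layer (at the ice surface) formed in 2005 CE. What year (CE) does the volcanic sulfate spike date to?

733 − 126 = 607 annual layers lie beyond the volcanic sulfate spike toward the ice surface.
Excluding 5 false annual layers: 607 − 5 = 602.
2005 − 602 = 1403 CE.

1403 CE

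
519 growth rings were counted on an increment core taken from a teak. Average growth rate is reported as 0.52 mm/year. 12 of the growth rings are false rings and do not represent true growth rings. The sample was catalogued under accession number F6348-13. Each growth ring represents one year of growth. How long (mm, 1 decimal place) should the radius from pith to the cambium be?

True growth ring count = 519 − 12 = 507.
507 years at 0.52 mm/year gives 0.52 × 507 = 263.6 mm.

263.6 mm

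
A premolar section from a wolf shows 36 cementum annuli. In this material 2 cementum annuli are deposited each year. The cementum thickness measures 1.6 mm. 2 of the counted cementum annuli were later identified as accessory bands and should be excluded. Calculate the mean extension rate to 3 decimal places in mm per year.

After corrections the count is 36 − 2 = 34 cementum annuli.
34 cementum annuli at 2 per year is 34 / 2 = 17 years.
Extension rate ≈ 1.6 / 17 = 0.094 mm per year.

0.094 mm per year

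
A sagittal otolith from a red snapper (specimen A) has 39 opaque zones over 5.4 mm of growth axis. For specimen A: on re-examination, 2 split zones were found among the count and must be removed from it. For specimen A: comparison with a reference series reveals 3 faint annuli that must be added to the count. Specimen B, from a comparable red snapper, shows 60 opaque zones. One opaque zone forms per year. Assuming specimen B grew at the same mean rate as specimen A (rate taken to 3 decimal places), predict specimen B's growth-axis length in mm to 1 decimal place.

Specimen A: after corrections the count is 39 − 2 + 3 = 40 opaque zones.
A: 5.4 mm over 40 years gives 5.4 / 40 ≈ 0.135 mm/yr.
B's length ≈ 0.135 × 60 = 8.1 mm.

8.1 mm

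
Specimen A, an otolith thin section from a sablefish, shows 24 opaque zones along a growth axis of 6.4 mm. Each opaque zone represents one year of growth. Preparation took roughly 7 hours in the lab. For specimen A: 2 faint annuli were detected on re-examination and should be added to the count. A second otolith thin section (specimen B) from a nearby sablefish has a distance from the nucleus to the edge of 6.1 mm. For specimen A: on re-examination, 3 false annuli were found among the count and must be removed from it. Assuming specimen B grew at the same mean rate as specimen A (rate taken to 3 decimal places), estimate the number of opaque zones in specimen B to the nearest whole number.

22 opaque zones

Specimen A: correcting the raw count gives 24 − 3 + 2 = 23 true opaque zones.
A: Mean rate = 6.4 mm / 23 years ≈ 0.278 mm per year.
B spans 6.1 / 0.278 = 21.94 years ≈ 22 opaque zones.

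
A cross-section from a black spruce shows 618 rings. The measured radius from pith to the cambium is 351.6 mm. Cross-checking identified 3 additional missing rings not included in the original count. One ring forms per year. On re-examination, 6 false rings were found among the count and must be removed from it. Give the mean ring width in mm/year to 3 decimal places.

0.572 mm/year

Correcting the raw count gives 618 − 6 + 3 = 615 true rings.
351.6 mm over 615 years gives 351.6 / 615 ≈ 0.572 mm/year.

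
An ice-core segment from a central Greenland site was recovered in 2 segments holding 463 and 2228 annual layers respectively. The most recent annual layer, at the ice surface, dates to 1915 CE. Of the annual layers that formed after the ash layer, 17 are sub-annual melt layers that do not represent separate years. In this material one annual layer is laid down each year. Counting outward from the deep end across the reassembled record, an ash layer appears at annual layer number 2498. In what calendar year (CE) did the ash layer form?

Total annual layers = 463 + 2228 = 2691.
2691 − 2498 = 193 annual layers lie beyond the ash layer toward the ice surface.
Excluding 17 false annual layers: 193 − 17 = 176.
The annual layer at the ice surface is 1915 CE, so the ash layer dates to 1915 − 176 = 1739 CE.

1739 CE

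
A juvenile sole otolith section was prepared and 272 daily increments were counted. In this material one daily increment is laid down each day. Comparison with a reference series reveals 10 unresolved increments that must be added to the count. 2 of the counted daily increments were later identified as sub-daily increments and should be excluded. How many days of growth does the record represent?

280 days

After corrections the count is 272 − 2 + 10 = 280 daily increments.
One daily increment per day makes the duration 280 days.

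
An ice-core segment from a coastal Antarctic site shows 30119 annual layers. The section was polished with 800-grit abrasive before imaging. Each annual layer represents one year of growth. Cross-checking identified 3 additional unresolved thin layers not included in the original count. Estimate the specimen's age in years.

30122 yr

True annual layer count = 30119 + 3 = 30122.
With a one-to-one annual layer periodicity this is 30122 years.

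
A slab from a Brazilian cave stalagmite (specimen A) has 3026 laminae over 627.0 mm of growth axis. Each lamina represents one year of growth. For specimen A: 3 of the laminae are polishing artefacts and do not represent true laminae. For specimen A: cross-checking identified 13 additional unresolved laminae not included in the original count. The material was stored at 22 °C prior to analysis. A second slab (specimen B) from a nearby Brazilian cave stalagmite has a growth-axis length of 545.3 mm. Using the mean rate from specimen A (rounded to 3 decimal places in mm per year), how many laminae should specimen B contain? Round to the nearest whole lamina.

Specimen A: correcting the raw count gives 3026 − 3 + 13 = 3036 true laminae.
A: Extension rate ≈ 627.0 / 3036 = 0.207 mm per year.
Specimen B: 545.3 mm / 0.207 mm per year = 2634.30 years ≈ 2634 laminae.

2634 laminae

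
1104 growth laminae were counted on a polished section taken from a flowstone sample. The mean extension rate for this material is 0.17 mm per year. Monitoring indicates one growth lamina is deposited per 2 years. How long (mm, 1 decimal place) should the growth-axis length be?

1104 growth laminae at 2 years each span 1104 × 2 = 2208 years.
2208 years at 0.17 mm/year gives 0.17 × 2208 = 375.4 mm.

375.4 mm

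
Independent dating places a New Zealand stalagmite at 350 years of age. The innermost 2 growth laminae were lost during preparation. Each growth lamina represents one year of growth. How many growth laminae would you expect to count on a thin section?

At one growth lamina per year, 350 years correspond to 350 growth laminae.
350 − 2 missed = 348 growth laminae expected in the prepared section.

348 growth laminae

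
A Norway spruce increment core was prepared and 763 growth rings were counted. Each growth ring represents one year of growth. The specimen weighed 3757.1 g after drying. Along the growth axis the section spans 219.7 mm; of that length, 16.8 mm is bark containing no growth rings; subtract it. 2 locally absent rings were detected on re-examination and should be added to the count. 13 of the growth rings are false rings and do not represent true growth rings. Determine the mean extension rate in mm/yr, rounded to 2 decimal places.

0.27 mm/yr

Correcting the raw count gives 763 − 13 + 2 = 752 true growth rings.
Removing the 16.8 mm offcut leaves 219.7 − 16.8 = 202.9 mm.
Extension rate ≈ 202.9 / 752 = 0.27 mm/yr.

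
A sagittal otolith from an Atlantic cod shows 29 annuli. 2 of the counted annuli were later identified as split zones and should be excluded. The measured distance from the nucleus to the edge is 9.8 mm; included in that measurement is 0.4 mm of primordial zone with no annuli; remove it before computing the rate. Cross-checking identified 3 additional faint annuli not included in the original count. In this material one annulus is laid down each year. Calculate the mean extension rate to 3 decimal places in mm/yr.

0.313 mm/yr

True annulus count = 29 − 2 + 3 = 30.
Removing the 0.4 mm offcut leaves 9.8 − 0.4 = 9.4 mm.
Extension rate ≈ 9.4 / 30 = 0.313 mm/yr.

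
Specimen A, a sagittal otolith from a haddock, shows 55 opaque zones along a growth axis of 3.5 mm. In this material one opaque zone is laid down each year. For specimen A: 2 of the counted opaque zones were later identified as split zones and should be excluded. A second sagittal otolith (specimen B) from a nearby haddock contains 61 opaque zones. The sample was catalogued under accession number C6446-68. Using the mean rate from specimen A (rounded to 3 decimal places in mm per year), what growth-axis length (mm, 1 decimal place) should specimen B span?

4.0 mm

Specimen A: after corrections the count is 55 − 2 = 53 opaque zones.
A: Extension rate ≈ 3.5 / 53 = 0.066 mm/yr.
Length of B = 0.066 × 61 = 4.0 mm.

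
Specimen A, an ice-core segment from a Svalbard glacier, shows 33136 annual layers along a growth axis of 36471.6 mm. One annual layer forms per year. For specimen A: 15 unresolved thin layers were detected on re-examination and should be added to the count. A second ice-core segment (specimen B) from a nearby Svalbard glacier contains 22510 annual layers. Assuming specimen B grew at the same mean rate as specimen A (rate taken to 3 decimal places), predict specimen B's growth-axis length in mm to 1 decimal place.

Specimen A: true annual layer count = 33136 + 15 = 33151.
A: Mean rate = 36471.6 mm / 33151 years ≈ 1.100 mm per year.
Length of B = 1.100 × 22510 = 24761.0 mm.

24761.0 mm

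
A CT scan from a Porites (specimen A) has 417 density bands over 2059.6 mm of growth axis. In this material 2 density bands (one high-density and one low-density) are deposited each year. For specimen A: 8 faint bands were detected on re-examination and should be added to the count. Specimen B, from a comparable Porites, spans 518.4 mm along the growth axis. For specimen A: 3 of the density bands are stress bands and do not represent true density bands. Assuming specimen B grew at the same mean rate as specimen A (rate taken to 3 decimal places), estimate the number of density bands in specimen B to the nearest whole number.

106 density bands

Specimen A: correcting the raw count gives 417 − 3 + 8 = 422 true density bands.
Specimen A: dividing by 2 density bands per year: 422 / 2 = 211 years.
A: Extension rate ≈ 2059.6 / 211 = 9.761 mm/year.
B spans 518.4 / 9.761 = 53.11 years; at 2 density bands per year that is 53.11 × 2 ≈ 106 density bands.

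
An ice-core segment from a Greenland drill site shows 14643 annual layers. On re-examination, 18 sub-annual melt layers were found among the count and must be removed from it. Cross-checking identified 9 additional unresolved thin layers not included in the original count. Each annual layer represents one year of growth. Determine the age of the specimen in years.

14634 years

True annual layer count = 14643 − 18 + 9 = 14634.
One annual layer per year makes the duration 14634 years.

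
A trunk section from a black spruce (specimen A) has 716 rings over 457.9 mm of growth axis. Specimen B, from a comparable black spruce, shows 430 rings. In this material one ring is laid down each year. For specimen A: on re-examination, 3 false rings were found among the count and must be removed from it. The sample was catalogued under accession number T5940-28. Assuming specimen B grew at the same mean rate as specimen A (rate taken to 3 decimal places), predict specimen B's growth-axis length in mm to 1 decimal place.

276.1 mm

Specimen A: true ring count = 716 − 3 = 713.
A: Mean rate = 457.9 mm / 713 years ≈ 0.642 mm/year.
B's length ≈ 0.642 × 430 = 276.1 mm.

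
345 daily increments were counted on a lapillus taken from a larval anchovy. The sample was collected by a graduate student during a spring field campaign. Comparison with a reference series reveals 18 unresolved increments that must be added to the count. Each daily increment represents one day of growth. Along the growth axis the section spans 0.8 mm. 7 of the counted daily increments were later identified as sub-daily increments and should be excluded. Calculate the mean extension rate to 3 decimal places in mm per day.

True daily increment count = 345 − 7 + 18 = 356.
Extension rate ≈ 0.8 / 356 = 0.002 mm per day.

0.002 mm per day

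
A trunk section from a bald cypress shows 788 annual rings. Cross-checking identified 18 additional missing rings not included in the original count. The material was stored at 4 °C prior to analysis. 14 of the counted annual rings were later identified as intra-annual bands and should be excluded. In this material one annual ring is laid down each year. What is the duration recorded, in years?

Adjusted count: 788 − 14 + 18 = 792 annual rings.
At one annual ring per year, that is 792 years.

792 years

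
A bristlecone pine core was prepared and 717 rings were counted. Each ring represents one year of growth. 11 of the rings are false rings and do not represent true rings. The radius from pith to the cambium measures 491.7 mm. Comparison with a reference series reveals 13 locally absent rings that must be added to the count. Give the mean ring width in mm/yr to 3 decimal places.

Correcting the raw count gives 717 − 11 + 13 = 719 true rings.
Extension rate ≈ 491.7 / 719 = 0.684 mm/yr.

0.684 mm/yr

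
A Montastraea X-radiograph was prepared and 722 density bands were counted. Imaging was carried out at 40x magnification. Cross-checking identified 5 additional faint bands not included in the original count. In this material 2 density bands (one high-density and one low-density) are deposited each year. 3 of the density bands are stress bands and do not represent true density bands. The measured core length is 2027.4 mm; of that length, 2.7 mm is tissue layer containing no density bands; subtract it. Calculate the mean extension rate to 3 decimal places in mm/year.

Adjusted count: 722 − 3 + 5 = 724 density bands.
Dividing by 2 density bands per year: 724 / 2 = 362 years.
The growth record spans 2027.4 − 2.7 = 2024.7 mm.
Mean rate = 2024.7 mm / 362 years ≈ 5.593 mm/year.

5.593 mm/year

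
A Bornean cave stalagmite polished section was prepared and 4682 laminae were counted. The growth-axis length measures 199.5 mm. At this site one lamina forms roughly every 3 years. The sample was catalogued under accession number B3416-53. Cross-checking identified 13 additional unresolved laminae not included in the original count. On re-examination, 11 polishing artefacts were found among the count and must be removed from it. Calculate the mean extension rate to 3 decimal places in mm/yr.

0.014 mm/yr

True lamina count = 4682 − 11 + 13 = 4684.
Multiplying by 3 years per lamina: 4684 × 3 = 14052 years.
199.5 mm over 14052 years gives 199.5 / 14052 ≈ 0.014 mm/yr.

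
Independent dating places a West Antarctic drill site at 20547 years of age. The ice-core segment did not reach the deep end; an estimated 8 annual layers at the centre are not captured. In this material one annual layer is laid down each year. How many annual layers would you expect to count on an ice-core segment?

At one annual layer per year, 20547 years correspond to 20547 annual layers.
20547 − 8 missed = 20539 annual layers expected in the prepared section.

20539 annual layers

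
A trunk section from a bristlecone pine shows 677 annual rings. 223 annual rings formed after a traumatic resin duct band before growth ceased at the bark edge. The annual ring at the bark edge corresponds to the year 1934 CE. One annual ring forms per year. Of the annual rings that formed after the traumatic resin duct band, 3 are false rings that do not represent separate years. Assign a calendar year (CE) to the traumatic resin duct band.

There are 223 annual rings younger than the traumatic resin duct band.
Excluding 3 false annual rings: 223 − 3 = 220.
The annual ring at the bark edge is 1934 CE, so the traumatic resin duct band dates to 1934 − 220 = 1714 CE.

1714 CE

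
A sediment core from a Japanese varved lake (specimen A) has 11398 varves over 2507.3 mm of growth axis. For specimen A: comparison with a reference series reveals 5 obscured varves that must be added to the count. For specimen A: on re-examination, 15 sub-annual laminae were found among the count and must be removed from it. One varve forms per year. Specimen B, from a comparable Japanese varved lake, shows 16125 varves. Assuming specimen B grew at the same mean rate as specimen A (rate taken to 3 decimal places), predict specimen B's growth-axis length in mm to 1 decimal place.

Specimen A: correcting the raw count gives 11398 − 15 + 5 = 11388 true varves.
A: Extension rate ≈ 2507.3 / 11388 = 0.220 mm per year.
Length of B = 0.220 × 16125 = 3547.5 mm.

3547.5 mm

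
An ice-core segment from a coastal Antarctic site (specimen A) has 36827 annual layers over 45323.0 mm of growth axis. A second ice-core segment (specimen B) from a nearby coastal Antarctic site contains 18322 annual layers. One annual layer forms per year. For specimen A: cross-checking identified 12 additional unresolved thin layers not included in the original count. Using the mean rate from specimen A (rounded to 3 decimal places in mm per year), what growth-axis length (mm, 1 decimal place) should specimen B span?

Specimen A: after corrections the count is 36827 + 12 = 36839 annual layers.
A: 45323.0 mm over 36839 years gives 45323.0 / 36839 ≈ 1.230 mm per year.
Length of B = 1.230 × 18322 = 22536.1 mm.

22536.1 mm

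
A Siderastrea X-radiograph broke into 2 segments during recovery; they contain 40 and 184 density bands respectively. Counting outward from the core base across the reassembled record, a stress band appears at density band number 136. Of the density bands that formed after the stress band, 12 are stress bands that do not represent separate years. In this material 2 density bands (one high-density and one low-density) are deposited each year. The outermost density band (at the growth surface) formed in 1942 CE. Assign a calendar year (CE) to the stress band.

Total density bands = 40 + 184 = 224.
The stress band sits at density band 136 from the core base, so 224 − 136 = 88 density bands formed after it.
Excluding 12 false density bands: 88 − 12 = 76.
76 density bands at 2 per year is 76 / 2 = 38 years.
The density band at the growth surface is 1942 CE, so the stress band dates to 1942 − 38 = 1904 CE.

1904 CE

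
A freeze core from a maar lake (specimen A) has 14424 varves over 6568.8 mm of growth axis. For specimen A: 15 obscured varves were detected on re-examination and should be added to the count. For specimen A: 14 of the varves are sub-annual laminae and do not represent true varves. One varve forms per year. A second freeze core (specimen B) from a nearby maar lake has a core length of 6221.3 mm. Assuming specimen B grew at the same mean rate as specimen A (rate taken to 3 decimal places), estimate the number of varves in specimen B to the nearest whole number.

Specimen A: true varve count = 14424 − 14 + 15 = 14425.
A: Extension rate ≈ 6568.8 / 14425 = 0.455 mm per year.
B spans 6221.3 / 0.455 = 13673.19 years ≈ 13673 varves.

13673 varves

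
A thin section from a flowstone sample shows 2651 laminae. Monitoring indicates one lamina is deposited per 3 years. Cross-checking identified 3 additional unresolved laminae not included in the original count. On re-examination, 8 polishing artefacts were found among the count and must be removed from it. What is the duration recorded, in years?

7938 yr

After corrections the count is 2651 − 8 + 3 = 2646 laminae.
At 3 years per lamina, 2646 × 3 = 7938 years.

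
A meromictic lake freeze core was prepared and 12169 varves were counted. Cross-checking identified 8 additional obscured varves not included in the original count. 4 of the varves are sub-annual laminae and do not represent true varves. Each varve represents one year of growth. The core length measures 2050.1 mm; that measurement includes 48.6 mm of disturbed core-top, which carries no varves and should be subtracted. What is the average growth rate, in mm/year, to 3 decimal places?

0.164 mm/year

True varve count = 12169 − 4 + 8 = 12173.
Removing the 48.6 mm offcut leaves 2050.1 − 48.6 = 2001.5 mm.
2001.5 mm over 12173 years gives 2001.5 / 12173 ≈ 0.164 mm/year.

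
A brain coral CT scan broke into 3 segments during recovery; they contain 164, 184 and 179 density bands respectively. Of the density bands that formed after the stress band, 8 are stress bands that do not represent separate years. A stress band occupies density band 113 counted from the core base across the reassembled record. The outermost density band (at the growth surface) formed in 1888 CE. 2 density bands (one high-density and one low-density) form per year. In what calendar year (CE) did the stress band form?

1685 CE

Total density bands = 164 + 184 + 179 = 527.
527 − 113 = 414 density bands lie beyond the stress band toward the growth surface.
414 − 8 false = 406 true density bands after the stress band.
406 density bands at 2 per year is 406 / 2 = 203 years.
1888 − 203 = 1685 CE.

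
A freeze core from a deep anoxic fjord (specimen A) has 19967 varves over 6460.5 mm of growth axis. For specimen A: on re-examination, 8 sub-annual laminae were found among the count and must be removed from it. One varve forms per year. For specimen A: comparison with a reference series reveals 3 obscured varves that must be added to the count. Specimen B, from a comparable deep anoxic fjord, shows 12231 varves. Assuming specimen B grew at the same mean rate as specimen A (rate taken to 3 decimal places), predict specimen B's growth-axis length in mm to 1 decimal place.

Specimen A: adjusted count: 19967 − 8 + 3 = 19962 varves.
A: Mean rate = 6460.5 mm / 19962 years ≈ 0.324 mm/year.
Length of B = 0.324 × 12231 = 3962.8 mm.

3962.8 mm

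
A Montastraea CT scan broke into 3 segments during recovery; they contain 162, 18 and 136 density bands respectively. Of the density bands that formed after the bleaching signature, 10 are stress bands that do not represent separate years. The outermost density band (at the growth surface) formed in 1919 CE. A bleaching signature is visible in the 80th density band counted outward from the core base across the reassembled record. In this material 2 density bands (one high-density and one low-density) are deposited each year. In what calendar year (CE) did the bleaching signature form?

1806 CE

Total density bands = 162 + 18 + 136 = 316.
The bleaching signature sits at density band 80 from the core base, so 316 − 80 = 236 density bands formed after it.
236 − 10 false = 226 true density bands after the bleaching signature.
Dividing by 2 density bands per year: 226 / 2 = 113 years.
The density band at the growth surface is 1919 CE, so the bleaching signature dates to 1919 − 113 = 1806 CE.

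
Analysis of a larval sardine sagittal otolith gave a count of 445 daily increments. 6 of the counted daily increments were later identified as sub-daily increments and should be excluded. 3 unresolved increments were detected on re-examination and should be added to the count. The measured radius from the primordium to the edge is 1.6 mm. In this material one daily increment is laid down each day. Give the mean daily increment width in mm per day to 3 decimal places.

0.004 mm per day

True daily increment count = 445 − 6 + 3 = 442.
Extension rate ≈ 1.6 / 442 = 0.004 mm per day.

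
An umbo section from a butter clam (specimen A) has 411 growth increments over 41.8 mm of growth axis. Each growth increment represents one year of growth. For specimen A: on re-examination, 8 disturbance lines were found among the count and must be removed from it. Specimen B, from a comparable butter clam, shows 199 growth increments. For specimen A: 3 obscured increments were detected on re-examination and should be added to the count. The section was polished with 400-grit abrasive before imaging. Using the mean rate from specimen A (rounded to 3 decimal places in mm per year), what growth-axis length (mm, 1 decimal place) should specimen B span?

Specimen A: after corrections the count is 411 − 8 + 3 = 406 growth increments.
A: Extension rate ≈ 41.8 / 406 = 0.103 mm per year.
B's length ≈ 0.103 × 199 = 20.5 mm.

20.5 mm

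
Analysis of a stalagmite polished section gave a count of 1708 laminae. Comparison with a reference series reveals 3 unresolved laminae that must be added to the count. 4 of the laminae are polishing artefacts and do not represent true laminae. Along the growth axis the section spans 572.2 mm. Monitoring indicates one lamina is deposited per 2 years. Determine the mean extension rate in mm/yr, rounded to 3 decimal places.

Correcting the raw count gives 1708 − 4 + 3 = 1707 true laminae.
1707 laminae at 2 years each span 1707 × 2 = 3414 years.
Extension rate ≈ 572.2 / 3414 = 0.168 mm/yr.

0.168 mm/yr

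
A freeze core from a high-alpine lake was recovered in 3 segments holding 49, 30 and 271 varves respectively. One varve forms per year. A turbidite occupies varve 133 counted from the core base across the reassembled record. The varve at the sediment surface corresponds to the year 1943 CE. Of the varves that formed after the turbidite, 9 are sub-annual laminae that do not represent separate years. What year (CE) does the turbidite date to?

1735 CE

Total varves = 49 + 30 + 271 = 350.
350 − 133 = 217 varves lie beyond the turbidite toward the sediment surface.
Removing the 9 false varves leaves 217 − 9 = 208 true varves beyond the turbidite.
1943 − 208 = 1735 CE.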